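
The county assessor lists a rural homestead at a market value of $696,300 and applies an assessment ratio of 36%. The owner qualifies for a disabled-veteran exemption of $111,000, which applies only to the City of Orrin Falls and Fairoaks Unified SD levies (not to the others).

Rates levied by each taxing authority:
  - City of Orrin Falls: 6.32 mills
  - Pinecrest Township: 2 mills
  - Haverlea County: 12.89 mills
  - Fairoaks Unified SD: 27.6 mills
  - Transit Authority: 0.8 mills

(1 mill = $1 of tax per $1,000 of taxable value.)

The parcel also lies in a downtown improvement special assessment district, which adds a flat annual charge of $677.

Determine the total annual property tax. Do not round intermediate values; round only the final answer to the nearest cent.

$9,347.52

Assessed value = $696,300 × 0.36 = $250,668
City of Orrin Falls: ($250,668 − $111,000) × 0.00632 = $139,668 × 0.00632 = $882.70176
Pinecrest Township: $250,668 × 0.002 = $501.336
Haverlea County: $250,668 × 0.01289 = $3,231.11052
Fairoaks Unified SD: ($250,668 − $111,000) × 0.0276 = $139,668 × 0.0276 = $3,854.8368
Transit Authority: $250,668 × 0.0008 = $200.5344
Levies subtotal = $8,670.51948
Total = $8,670.51948 + $677 = $9,347.51948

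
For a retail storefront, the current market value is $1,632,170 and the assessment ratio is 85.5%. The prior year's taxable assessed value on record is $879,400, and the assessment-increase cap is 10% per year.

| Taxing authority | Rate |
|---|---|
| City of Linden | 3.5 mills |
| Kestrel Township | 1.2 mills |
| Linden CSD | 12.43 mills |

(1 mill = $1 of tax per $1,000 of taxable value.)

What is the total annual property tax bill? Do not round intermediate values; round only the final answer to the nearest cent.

Uncapped assessed value = $1,632,170 × 0.855 = $1,395,505.35
Cap limit = $879,400 × 1.1 = $967,340
Taxable assessed value = min($1,395,505.35, $967,340) = $967,340 (cap binds)
City of Linden: $967,340 × 0.0035 = $3,385.69
Kestrel Township: $967,340 × 0.0012 = $1,160.808
Linden CSD: $967,340 × 0.01243 = $12,024.0362
Total = $16,570.5342

$16,570.53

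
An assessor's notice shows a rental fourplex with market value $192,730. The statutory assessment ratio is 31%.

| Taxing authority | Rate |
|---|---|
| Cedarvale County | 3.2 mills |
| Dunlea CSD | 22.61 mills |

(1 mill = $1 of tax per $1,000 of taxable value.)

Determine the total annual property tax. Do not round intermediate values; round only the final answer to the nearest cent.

Assessed value = $192,730 × 0.31 = $59,746.3
Cedarvale County: $59,746.3 × 0.0032 = $191.18816
Dunlea CSD: $59,746.3 × 0.02261 = $1,350.863843
Total = $191.18816 + $1,350.863843 = $1,542.052003

$1,542.05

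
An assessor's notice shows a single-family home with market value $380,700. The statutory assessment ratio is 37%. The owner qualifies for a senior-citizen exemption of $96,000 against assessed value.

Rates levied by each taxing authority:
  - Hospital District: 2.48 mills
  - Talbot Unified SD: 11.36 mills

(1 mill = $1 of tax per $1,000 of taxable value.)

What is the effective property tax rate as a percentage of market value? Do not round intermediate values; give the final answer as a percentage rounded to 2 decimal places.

0.16%

Assessed value = $380,700 × 0.37 = $140,859
Taxable value = $140,859 − $96,000 = $44,859
Hospital District: $44,859 × 0.00248 = $111.25032
Talbot Unified SD: $44,859 × 0.01136 = $509.59824
Total tax = $620.84856
Effective rate = $620.84856 ÷ $380,700 = 0.16% of market value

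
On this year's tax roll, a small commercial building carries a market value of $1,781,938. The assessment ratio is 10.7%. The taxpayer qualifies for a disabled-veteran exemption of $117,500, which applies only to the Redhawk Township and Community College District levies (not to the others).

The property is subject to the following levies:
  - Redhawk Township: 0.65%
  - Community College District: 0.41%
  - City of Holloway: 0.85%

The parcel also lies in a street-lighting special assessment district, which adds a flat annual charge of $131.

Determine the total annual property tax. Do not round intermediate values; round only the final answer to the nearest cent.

Assessed value = $1,781,938 × 0.107 = $190,667.366
Redhawk Township: ($190,667.366 − $117,500) × 0.0065 = $73,167.366 × 0.0065 = $475.587879
Community College District: ($190,667.366 − $117,500) × 0.0041 = $73,167.366 × 0.0041 = $299.9862006
City of Holloway: $190,667.366 × 0.0085 = $1,620.672611
Levies subtotal = $2,396.2466906
Total = $2,396.2466906 + $131 = $2,527.2466906

$2,527.25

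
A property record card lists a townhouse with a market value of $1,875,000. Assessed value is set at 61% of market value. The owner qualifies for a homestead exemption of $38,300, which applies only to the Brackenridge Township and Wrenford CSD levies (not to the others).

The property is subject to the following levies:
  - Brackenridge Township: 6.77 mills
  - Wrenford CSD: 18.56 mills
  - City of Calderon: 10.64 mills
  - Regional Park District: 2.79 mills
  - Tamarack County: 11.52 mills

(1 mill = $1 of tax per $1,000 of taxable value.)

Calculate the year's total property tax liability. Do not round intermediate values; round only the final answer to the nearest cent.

Assessed value = $1,875,000 × 0.61 = $1,143,750
Brackenridge Township: ($1,143,750 − $38,300) × 0.00677 = $1,105,450 × 0.00677 = $7,483.8965
Wrenford CSD: ($1,143,750 − $38,300) × 0.01856 = $1,105,450 × 0.01856 = $20,517.152
City of Calderon: $1,143,750 × 0.01064 = $12,169.5
Regional Park District: $1,143,750 × 0.00279 = $3,191.0625
Tamarack County: $1,143,750 × 0.01152 = $13,176
Total = $56,537.611

$56,537.61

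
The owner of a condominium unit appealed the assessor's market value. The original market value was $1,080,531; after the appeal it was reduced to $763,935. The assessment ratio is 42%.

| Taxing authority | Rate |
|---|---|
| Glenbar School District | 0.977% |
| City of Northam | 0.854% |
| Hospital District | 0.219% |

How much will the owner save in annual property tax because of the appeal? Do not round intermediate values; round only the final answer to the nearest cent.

$2,725.89

Old assessed value = $1,080,531 × 0.42 = $453,823.02
New assessed value = $763,935 × 0.42 = $320,852.7
Combined rate = 0.00977 + 0.00854 + 0.00219 = 0.0205
Old tax = $453,823.02 × 0.0205 = $9,303.37191
New tax = $320,852.7 × 0.0205 = $6,577.48035
Reduction = $9,303.37191 − $6,577.48035 = $2,725.89156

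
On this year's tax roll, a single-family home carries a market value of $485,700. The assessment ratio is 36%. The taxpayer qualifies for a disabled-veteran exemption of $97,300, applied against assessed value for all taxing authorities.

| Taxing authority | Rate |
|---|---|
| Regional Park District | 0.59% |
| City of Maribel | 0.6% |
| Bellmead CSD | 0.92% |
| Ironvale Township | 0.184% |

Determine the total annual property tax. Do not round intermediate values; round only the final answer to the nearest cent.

$1,779.04

Assessed value = $485,700 × 0.36 = $174,852
Taxable value = $174,852 − $97,300 = $77,552
Regional Park District: $77,552 × 0.0059 = $457.5568
City of Maribel: $77,552 × 0.006 = $465.312
Bellmead CSD: $77,552 × 0.0092 = $713.4784
Ironvale Township: $77,552 × 0.00184 = $142.69568
Total = $457.5568 + $465.312 + $713.4784 + $142.69568 = $1,779.04288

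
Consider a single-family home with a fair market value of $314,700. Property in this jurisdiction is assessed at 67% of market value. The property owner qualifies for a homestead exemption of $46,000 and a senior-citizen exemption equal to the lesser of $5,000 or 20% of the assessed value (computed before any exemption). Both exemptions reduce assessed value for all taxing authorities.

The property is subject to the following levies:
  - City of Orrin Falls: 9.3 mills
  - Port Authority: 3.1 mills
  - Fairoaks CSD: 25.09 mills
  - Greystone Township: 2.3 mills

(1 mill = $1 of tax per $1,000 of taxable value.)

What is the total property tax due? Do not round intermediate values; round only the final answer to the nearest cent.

Assessed value = $314,700 × 0.67 = $210,849
Senior-citizen exemption = min($5,000, 20% × $210,849) = min($5,000, $42,169.8) = $5,000 (dollar cap binds)
Taxable value = $210,849 − $46,000 − $5,000 = $159,849
City of Orrin Falls: $159,849 × 0.0093 = $1,486.5957
Port Authority: $159,849 × 0.0031 = $495.5319
Fairoaks CSD: $159,849 × 0.02509 = $4,010.61141
Greystone Township: $159,849 × 0.0023 = $367.6527
Total = $6,360.39171

$6,360.39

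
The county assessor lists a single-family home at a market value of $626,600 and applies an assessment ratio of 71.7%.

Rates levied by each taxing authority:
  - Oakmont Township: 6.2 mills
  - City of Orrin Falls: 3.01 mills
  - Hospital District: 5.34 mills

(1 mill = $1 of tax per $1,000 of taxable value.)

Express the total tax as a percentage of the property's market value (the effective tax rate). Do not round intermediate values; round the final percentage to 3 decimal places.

1.043%

Assessed value = $626,600 × 0.717 = $449,272.2
Oakmont Township: $449,272.2 × 0.0062 = $2,785.48764
City of Orrin Falls: $449,272.2 × 0.00301 = $1,352.309322
Hospital District: $449,272.2 × 0.00534 = $2,399.113548
Total tax = $6,536.91051
Effective rate = $6,536.91051 ÷ $626,600 = 1.043% of market value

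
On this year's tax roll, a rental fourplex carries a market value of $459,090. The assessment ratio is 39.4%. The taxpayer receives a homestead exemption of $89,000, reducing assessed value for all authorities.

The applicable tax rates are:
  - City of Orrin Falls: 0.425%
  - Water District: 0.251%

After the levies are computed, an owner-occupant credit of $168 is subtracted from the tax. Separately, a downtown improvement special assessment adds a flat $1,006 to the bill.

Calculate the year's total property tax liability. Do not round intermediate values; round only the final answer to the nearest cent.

Assessed value = $459,090 × 0.394 = $180,881.46
Taxable value = $180,881.46 − $89,000 = $91,881.46
City of Orrin Falls: $91,881.46 × 0.00425 = $390.496205
Water District: $91,881.46 × 0.00251 = $230.6224646
Levies subtotal = $621.1186696
After credit = $621.1186696 − $168 = $453.1186696
Total = $453.1186696 + $1,006 = $1,459.1186696

$1,459.12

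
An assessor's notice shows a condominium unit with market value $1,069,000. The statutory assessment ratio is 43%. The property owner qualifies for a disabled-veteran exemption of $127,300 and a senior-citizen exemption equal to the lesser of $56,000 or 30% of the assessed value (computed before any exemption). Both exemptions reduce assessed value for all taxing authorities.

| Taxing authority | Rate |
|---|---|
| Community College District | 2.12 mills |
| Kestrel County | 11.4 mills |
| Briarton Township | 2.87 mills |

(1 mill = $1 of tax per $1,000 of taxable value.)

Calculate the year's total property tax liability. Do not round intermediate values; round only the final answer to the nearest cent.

Assessed value = $1,069,000 × 0.43 = $459,670
Senior-citizen exemption = min($56,000, 30% × $459,670) = min($56,000, $137,901) = $56,000 (dollar cap binds)
Taxable value = $459,670 − $127,300 − $56,000 = $276,370
Community College District: $276,370 × 0.00212 = $585.9044
Kestrel County: $276,370 × 0.0114 = $3,150.618
Briarton Township: $276,370 × 0.00287 = $793.1819
Total = $4,529.7043

$4,529.70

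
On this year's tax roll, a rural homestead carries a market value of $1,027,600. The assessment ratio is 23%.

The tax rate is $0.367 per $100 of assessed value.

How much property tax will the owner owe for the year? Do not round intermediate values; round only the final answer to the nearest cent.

$867.40

Assessed value = $1,027,600 × 0.23 = $236,348
Tax = $236,348 × 0.00367 = $867.39716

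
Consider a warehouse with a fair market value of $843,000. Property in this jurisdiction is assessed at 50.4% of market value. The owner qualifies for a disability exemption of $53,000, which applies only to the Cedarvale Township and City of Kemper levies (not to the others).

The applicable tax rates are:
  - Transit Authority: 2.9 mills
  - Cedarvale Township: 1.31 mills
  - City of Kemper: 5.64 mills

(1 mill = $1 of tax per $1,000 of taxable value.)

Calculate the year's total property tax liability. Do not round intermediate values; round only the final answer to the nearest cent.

$3,816.64

Assessed value = $843,000 × 0.504 = $424,872
Transit Authority: $424,872 × 0.0029 = $1,232.1288
Cedarvale Township: ($424,872 − $53,000) × 0.00131 = $371,872 × 0.00131 = $487.15232
City of Kemper: ($424,872 − $53,000) × 0.00564 = $371,872 × 0.00564 = $2,097.35808
Total = $3,816.6392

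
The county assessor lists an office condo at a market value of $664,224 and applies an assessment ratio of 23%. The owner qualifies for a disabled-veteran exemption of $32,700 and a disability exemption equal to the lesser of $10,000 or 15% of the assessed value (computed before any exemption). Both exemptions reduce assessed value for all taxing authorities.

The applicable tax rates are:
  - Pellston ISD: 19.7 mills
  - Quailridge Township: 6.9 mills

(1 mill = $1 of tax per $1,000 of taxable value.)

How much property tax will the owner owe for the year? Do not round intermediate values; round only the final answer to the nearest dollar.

$2,928

Assessed value = $664,224 × 0.23 = $152,771.52
Disability exemption = min($10,000, 15% × $152,771.52) = min($10,000, $22,915.728) = $10,000 (dollar cap binds)
Taxable value = $152,771.52 − $32,700 − $10,000 = $110,071.52
Pellston ISD: $110,071.52 × 0.0197 = $2,168.408944
Quailridge Township: $110,071.52 × 0.0069 = $759.493488
Total = $2,927.902432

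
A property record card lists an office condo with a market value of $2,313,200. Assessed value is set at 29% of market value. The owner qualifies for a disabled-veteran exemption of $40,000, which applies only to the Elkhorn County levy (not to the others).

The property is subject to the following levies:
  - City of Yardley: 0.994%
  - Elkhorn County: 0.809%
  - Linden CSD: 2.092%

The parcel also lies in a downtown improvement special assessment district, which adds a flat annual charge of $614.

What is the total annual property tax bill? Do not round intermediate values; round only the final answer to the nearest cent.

Assessed value = $2,313,200 × 0.29 = $670,828
City of Yardley: $670,828 × 0.00994 = $6,668.03032
Elkhorn County: ($670,828 − $40,000) × 0.00809 = $630,828 × 0.00809 = $5,103.39852
Linden CSD: $670,828 × 0.02092 = $14,033.72176
Levies subtotal = $25,805.1506
Total = $25,805.1506 + $614 = $26,419.1506

$26,419.15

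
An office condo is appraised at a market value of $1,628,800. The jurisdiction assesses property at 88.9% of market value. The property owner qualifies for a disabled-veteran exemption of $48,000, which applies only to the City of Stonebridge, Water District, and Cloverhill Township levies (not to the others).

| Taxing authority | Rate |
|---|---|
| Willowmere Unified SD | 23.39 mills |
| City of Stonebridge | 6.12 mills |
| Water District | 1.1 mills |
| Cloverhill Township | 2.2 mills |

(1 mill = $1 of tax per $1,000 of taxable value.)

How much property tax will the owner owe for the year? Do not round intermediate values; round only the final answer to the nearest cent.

Assessed value = $1,628,800 × 0.889 = $1,448,003.2
Willowmere Unified SD: $1,448,003.2 × 0.02339 = $33,868.794848
City of Stonebridge: ($1,448,003.2 − $48,000) × 0.00612 = $1,400,003.2 × 0.00612 = $8,568.019584
Water District: ($1,448,003.2 − $48,000) × 0.0011 = $1,400,003.2 × 0.0011 = $1,540.00352
Cloverhill Township: ($1,448,003.2 − $48,000) × 0.0022 = $1,400,003.2 × 0.0022 = $3,080.00704
Total = $47,056.824992

$47,056.82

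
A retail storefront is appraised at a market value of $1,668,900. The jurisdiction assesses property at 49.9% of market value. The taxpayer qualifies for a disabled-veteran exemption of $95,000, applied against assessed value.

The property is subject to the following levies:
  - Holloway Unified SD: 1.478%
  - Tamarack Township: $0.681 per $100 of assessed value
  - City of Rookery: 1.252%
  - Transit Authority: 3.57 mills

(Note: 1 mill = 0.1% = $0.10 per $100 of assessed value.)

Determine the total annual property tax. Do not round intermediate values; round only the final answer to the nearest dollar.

Assessed value = $1,668,900 × 0.499 = $832,781.1
Taxable value = $832,781.1 − $95,000 = $737,781.1
Holloway Unified SD: $737,781.1 × 0.01478 = $10,904.404658
Tamarack Township: $737,781.1 × 0.00681 = $5,024.289291
City of Rookery: $737,781.1 × 0.01252 = $9,237.019372
Transit Authority: $737,781.1 × 0.00357 = $2,633.878527
Total = $27,799.591848

$27,800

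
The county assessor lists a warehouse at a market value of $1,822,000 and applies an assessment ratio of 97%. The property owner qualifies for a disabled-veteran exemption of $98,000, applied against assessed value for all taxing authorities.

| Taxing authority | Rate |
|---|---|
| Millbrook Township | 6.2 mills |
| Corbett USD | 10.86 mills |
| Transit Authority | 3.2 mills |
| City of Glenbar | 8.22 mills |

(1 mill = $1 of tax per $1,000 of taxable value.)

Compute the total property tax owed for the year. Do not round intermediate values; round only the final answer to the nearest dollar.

Assessed value = $1,822,000 × 0.97 = $1,767,340
Taxable value = $1,767,340 − $98,000 = $1,669,340
Millbrook Township: $1,669,340 × 0.0062 = $10,349.908
Corbett USD: $1,669,340 × 0.01086 = $18,129.0324
Transit Authority: $1,669,340 × 0.0032 = $5,341.888
City of Glenbar: $1,669,340 × 0.00822 = $13,721.9748
Total = $10,349.908 + $18,129.0324 + $5,341.888 + $13,721.9748 = $47,542.8032

$47,543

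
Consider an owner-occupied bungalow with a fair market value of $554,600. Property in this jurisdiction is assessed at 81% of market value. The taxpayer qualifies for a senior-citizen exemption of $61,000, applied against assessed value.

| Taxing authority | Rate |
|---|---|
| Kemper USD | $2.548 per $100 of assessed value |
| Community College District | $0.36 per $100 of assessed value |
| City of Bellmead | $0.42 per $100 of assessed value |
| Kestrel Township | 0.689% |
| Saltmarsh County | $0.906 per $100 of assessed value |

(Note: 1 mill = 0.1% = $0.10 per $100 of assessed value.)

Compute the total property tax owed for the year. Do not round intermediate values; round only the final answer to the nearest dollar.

Assessed value = $554,600 × 0.81 = $449,226
Taxable value = $449,226 − $61,000 = $388,226
Kemper USD: $388,226 × 0.02548 = $9,891.99848
Community College District: $388,226 × 0.0036 = $1,397.6136
City of Bellmead: $388,226 × 0.0042 = $1,630.5492
Kestrel Township: $388,226 × 0.00689 = $2,674.87714
Saltmarsh County: $388,226 × 0.00906 = $3,517.32756
Total = $19,112.36598

$19,112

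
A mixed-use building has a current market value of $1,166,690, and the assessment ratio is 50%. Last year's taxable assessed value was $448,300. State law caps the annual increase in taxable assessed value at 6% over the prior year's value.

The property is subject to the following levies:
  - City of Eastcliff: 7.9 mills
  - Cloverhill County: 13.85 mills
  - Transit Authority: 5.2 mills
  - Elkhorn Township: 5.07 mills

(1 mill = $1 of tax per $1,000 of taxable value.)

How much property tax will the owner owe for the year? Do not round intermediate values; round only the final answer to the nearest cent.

$15,215.84

Uncapped assessed value = $1,166,690 × 0.5 = $583,345
Cap limit = $448,300 × 1.06 = $475,198
Taxable assessed value = min($583,345, $475,198) = $475,198 (cap binds)
City of Eastcliff: $475,198 × 0.0079 = $3,754.0642
Cloverhill County: $475,198 × 0.01385 = $6,581.4923
Transit Authority: $475,198 × 0.0052 = $2,471.0296
Elkhorn Township: $475,198 × 0.00507 = $2,409.25386
Total = $15,215.83996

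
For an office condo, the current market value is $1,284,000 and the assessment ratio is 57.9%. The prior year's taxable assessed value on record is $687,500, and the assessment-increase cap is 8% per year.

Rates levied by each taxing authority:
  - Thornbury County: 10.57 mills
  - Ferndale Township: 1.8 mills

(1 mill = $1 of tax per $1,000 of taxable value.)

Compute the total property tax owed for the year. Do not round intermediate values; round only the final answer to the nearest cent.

Uncapped assessed value = $1,284,000 × 0.579 = $743,436
Cap limit = $687,500 × 1.08 = $742,500
Taxable assessed value = min($743,436, $742,500) = $742,500 (cap binds)
Thornbury County: $742,500 × 0.01057 = $7,848.225
Ferndale Township: $742,500 × 0.0018 = $1,336.5
Total = $9,184.725

$9,184.73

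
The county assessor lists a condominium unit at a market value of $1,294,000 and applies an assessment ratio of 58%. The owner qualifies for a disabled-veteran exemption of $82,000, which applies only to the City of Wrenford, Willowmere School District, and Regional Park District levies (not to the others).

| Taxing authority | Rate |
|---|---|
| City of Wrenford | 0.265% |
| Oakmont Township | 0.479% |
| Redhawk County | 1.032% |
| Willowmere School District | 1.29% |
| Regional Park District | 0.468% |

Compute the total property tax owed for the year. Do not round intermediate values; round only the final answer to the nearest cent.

$24,864.52

Assessed value = $1,294,000 × 0.58 = $750,520
City of Wrenford: ($750,520 − $82,000) × 0.00265 = $668,520 × 0.00265 = $1,771.578
Oakmont Township: $750,520 × 0.00479 = $3,594.9908
Redhawk County: $750,520 × 0.01032 = $7,745.3664
Willowmere School District: ($750,520 − $82,000) × 0.0129 = $668,520 × 0.0129 = $8,623.908
Regional Park District: ($750,520 − $82,000) × 0.00468 = $668,520 × 0.00468 = $3,128.6736
Total = $24,864.5168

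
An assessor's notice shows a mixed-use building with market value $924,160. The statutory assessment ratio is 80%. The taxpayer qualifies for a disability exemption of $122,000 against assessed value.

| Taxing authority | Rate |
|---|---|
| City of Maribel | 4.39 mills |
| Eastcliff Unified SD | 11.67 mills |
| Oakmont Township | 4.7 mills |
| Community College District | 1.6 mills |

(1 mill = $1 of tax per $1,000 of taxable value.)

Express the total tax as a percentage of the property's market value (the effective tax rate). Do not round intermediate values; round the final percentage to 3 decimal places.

Assessed value = $924,160 × 0.8 = $739,328
Taxable value = $739,328 − $122,000 = $617,328
City of Maribel: $617,328 × 0.00439 = $2,710.06992
Eastcliff Unified SD: $617,328 × 0.01167 = $7,204.21776
Oakmont Township: $617,328 × 0.0047 = $2,901.4416
Community College District: $617,328 × 0.0016 = $987.7248
Total tax = $13,803.45408
Effective rate = $13,803.45408 ÷ $924,160 = 1.494% of market value

1.494%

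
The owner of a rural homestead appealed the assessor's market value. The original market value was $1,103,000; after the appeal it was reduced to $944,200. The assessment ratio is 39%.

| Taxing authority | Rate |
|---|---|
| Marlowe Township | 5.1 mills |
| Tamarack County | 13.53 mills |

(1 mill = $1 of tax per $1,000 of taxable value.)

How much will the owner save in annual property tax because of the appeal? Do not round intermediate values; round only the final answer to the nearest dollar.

Old assessed value = $1,103,000 × 0.39 = $430,170
New assessed value = $944,200 × 0.39 = $368,238
Combined rate = 0.0051 + 0.01353 = 0.01863
Old tax = $430,170 × 0.01863 = $8,014.0671
New tax = $368,238 × 0.01863 = $6,860.27394
Reduction = $8,014.0671 − $6,860.27394 = $1,153.79316

$1,154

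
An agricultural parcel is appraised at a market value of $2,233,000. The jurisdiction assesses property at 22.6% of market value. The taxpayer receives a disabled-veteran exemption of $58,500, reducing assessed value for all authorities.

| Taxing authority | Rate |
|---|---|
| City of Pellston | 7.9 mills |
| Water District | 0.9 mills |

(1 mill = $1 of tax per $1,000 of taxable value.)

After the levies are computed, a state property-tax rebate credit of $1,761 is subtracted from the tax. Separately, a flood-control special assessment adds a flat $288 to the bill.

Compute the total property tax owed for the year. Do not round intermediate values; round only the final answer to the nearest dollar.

$2,453

Assessed value = $2,233,000 × 0.226 = $504,658
Taxable value = $504,658 − $58,500 = $446,158
City of Pellston: $446,158 × 0.0079 = $3,524.6482
Water District: $446,158 × 0.0009 = $401.5422
Levies subtotal = $3,926.1904
After credit = $3,926.1904 − $1,761 = $2,165.1904
Total = $2,165.1904 + $288 = $2,453.1904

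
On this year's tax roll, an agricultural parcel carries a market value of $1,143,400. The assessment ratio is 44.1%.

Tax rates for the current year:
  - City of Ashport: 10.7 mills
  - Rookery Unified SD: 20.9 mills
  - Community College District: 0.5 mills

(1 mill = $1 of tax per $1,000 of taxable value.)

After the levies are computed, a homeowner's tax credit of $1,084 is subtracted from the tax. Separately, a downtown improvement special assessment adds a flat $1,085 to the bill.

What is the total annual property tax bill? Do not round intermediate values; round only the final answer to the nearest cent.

$16,187.08

Assessed value = $1,143,400 × 0.441 = $504,239.4
City of Ashport: $504,239.4 × 0.0107 = $5,395.36158
Rookery Unified SD: $504,239.4 × 0.0209 = $10,538.60346
Community College District: $504,239.4 × 0.0005 = $252.1197
Levies subtotal = $16,186.08474
After credit = $16,186.08474 − $1,084 = $15,102.08474
Total = $15,102.08474 + $1,085 = $16,187.08474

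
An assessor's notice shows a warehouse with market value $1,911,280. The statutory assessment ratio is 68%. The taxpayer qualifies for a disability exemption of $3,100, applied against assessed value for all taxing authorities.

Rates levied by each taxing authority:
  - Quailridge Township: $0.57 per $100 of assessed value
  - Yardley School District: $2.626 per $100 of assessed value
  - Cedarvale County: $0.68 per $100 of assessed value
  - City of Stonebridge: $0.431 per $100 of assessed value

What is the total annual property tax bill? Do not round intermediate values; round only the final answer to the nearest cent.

$55,843.29

Assessed value = $1,911,280 × 0.68 = $1,299,670.4
Taxable value = $1,299,670.4 − $3,100 = $1,296,570.4
Quailridge Township: $1,296,570.4 × 0.0057 = $7,390.45128
Yardley School District: $1,296,570.4 × 0.02626 = $34,047.938704
Cedarvale County: $1,296,570.4 × 0.0068 = $8,816.67872
City of Stonebridge: $1,296,570.4 × 0.00431 = $5,588.218424
Total = $7,390.45128 + $34,047.938704 + $8,816.67872 + $5,588.218424 = $55,843.287128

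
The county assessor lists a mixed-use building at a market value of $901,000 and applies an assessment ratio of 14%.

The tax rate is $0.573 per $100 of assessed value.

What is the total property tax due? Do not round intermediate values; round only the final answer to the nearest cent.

Assessed value = $901,000 × 0.14 = $126,140
Tax = $126,140 × 0.00573 = $722.7822

$722.78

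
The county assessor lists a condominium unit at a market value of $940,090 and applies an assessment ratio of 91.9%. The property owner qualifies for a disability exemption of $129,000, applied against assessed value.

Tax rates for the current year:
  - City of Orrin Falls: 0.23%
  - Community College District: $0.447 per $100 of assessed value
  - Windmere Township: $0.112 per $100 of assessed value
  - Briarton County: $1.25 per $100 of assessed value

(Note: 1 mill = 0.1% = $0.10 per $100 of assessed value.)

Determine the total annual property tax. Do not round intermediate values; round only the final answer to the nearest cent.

$14,985.48

Assessed value = $940,090 × 0.919 = $863,942.71
Taxable value = $863,942.71 − $129,000 = $734,942.71
City of Orrin Falls: $734,942.71 × 0.0023 = $1,690.368233
Community College District: $734,942.71 × 0.00447 = $3,285.1939137
Windmere Township: $734,942.71 × 0.00112 = $823.1358352
Briarton County: $734,942.71 × 0.0125 = $9,186.783875
Total = $14,985.4818569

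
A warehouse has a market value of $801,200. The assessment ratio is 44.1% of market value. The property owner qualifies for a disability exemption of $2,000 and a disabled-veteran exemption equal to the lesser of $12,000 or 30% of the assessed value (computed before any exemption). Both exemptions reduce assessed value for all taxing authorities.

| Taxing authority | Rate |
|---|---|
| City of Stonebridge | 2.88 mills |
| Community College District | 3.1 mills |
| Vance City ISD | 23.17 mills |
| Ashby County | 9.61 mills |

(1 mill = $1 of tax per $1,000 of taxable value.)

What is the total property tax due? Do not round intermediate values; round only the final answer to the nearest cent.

$13,152.40

Assessed value = $801,200 × 0.441 = $353,329.2
Disabled-veteran exemption = min($12,000, 30% × $353,329.2) = min($12,000, $105,998.76) = $12,000 (dollar cap binds)
Taxable value = $353,329.2 − $2,000 − $12,000 = $339,329.2
City of Stonebridge: $339,329.2 × 0.00288 = $977.268096
Community College District: $339,329.2 × 0.0031 = $1,051.92052
Vance City ISD: $339,329.2 × 0.02317 = $7,862.257564
Ashby County: $339,329.2 × 0.00961 = $3,260.953612
Total = $13,152.399792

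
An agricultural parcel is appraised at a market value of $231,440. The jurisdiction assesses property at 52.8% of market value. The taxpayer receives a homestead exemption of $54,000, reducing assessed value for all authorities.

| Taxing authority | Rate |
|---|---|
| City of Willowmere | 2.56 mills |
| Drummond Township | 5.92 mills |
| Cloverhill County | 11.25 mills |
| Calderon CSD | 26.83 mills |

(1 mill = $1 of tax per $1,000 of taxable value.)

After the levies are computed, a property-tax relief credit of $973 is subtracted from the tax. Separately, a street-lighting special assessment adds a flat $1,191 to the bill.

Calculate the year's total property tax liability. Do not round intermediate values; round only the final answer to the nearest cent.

$3,393.41

Assessed value = $231,440 × 0.528 = $122,200.32
Taxable value = $122,200.32 − $54,000 = $68,200.32
City of Willowmere: $68,200.32 × 0.00256 = $174.5928192
Drummond Township: $68,200.32 × 0.00592 = $403.7458944
Cloverhill County: $68,200.32 × 0.01125 = $767.2536
Calderon CSD: $68,200.32 × 0.02683 = $1,829.8145856
Levies subtotal = $3,175.4068992
After credit = $3,175.4068992 − $973 = $2,202.4068992
Total = $2,202.4068992 + $1,191 = $3,393.4068992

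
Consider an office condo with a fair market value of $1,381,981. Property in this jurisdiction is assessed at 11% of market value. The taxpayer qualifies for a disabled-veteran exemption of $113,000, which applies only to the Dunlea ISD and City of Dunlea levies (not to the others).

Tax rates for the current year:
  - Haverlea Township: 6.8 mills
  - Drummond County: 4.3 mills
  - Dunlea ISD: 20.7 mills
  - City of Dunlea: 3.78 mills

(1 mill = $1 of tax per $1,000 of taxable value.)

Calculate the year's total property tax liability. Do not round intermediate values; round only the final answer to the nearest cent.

$2,642.56

Assessed value = $1,381,981 × 0.11 = $152,017.91
Haverlea Township: $152,017.91 × 0.0068 = $1,033.721788
Drummond County: $152,017.91 × 0.0043 = $653.677013
Dunlea ISD: ($152,017.91 − $113,000) × 0.0207 = $39,017.91 × 0.0207 = $807.670737
City of Dunlea: ($152,017.91 − $113,000) × 0.00378 = $39,017.91 × 0.00378 = $147.4876998
Total = $2,642.5572378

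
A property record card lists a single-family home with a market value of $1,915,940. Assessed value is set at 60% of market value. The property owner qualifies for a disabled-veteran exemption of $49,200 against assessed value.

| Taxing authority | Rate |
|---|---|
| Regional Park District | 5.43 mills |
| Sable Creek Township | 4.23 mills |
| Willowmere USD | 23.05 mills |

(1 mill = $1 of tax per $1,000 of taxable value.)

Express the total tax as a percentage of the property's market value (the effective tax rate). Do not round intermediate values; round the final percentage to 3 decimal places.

Assessed value = $1,915,940 × 0.6 = $1,149,564
Taxable value = $1,149,564 − $49,200 = $1,100,364
Regional Park District: $1,100,364 × 0.00543 = $5,974.97652
Sable Creek Township: $1,100,364 × 0.00423 = $4,654.53972
Willowmere USD: $1,100,364 × 0.02305 = $25,363.3902
Total tax = $35,992.90644
Effective rate = $35,992.90644 ÷ $1,915,940 = 1.879% of market value

1.879%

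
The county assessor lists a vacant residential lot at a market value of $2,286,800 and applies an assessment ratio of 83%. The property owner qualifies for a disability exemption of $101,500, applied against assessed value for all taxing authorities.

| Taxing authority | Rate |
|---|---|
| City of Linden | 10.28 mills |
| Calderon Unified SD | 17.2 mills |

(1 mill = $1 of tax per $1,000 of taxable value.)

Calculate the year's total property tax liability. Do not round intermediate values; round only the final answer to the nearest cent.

$49,369.03

Assessed value = $2,286,800 × 0.83 = $1,898,044
Taxable value = $1,898,044 − $101,500 = $1,796,544
City of Linden: $1,796,544 × 0.01028 = $18,468.47232
Calderon Unified SD: $1,796,544 × 0.0172 = $30,900.5568
Total = $18,468.47232 + $30,900.5568 = $49,369.02912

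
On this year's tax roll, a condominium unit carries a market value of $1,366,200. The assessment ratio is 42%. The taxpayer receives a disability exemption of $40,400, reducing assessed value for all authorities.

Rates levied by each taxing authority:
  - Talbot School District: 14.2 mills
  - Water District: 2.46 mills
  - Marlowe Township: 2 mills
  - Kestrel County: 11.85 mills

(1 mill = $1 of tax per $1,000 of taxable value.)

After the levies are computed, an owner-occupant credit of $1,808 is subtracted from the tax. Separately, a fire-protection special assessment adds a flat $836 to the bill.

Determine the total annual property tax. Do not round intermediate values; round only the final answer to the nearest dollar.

$15,302

Assessed value = $1,366,200 × 0.42 = $573,804
Taxable value = $573,804 − $40,400 = $533,404
Talbot School District: $533,404 × 0.0142 = $7,574.3368
Water District: $533,404 × 0.00246 = $1,312.17384
Marlowe Township: $533,404 × 0.002 = $1,066.808
Kestrel County: $533,404 × 0.01185 = $6,320.8374
Levies subtotal = $16,274.15604
After credit = $16,274.15604 − $1,808 = $14,466.15604
Total = $14,466.15604 + $836 = $15,302.15604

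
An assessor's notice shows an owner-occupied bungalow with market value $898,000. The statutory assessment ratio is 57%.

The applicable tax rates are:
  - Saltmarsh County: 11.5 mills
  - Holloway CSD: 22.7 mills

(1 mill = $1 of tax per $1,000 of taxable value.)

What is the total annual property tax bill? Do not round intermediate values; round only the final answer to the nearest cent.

$17,505.61

Assessed value = $898,000 × 0.57 = $511,860
Saltmarsh County: $511,860 × 0.0115 = $5,886.39
Holloway CSD: $511,860 × 0.0227 = $11,619.222
Total = $5,886.39 + $11,619.222 = $17,505.612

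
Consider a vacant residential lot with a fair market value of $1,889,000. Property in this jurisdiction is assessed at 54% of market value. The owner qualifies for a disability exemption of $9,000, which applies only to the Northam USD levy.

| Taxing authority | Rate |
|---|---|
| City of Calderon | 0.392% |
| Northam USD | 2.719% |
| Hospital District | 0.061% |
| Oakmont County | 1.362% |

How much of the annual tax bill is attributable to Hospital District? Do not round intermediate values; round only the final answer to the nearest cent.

$622.24

Assessed value = $1,889,000 × 0.54 = $1,020,060
Hospital District taxable value = $1,020,060 (exemption does not apply)
Hospital District levy = $1,020,060 × 0.00061 = $622.2366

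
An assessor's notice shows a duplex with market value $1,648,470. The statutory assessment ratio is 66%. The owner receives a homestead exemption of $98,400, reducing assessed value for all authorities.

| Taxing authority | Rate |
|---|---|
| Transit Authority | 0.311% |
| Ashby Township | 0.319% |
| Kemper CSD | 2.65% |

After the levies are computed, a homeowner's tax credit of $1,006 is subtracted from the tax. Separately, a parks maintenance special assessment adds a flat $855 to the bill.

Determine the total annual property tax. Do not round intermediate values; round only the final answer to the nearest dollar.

$32,308

Assessed value = $1,648,470 × 0.66 = $1,087,990.2
Taxable value = $1,087,990.2 − $98,400 = $989,590.2
Transit Authority: $989,590.2 × 0.00311 = $3,077.625522
Ashby Township: $989,590.2 × 0.00319 = $3,156.792738
Kemper CSD: $989,590.2 × 0.0265 = $26,224.1403
Levies subtotal = $32,458.55856
After credit = $32,458.55856 − $1,006 = $31,452.55856
Total = $31,452.55856 + $855 = $32,307.55856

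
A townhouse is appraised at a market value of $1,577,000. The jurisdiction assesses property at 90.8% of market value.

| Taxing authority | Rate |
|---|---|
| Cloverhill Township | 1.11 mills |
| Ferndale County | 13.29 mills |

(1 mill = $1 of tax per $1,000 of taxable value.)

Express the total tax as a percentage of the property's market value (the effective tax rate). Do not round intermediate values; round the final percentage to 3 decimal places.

1.308%

Assessed value = $1,577,000 × 0.908 = $1,431,916
Cloverhill Township: $1,431,916 × 0.00111 = $1,589.42676
Ferndale County: $1,431,916 × 0.01329 = $19,030.16364
Total tax = $20,619.5904
Effective rate = $20,619.5904 ÷ $1,577,000 = 1.308% of market value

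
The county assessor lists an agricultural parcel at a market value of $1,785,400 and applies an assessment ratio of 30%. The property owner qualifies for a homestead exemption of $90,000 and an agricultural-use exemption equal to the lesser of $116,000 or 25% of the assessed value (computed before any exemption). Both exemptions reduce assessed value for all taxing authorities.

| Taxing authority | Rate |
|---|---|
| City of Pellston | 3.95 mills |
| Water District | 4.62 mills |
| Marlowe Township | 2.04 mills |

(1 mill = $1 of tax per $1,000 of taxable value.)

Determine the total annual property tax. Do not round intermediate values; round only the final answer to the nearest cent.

Assessed value = $1,785,400 × 0.3 = $535,620
Agricultural-use exemption = min($116,000, 25% × $535,620) = min($116,000, $133,905) = $116,000 (dollar cap binds)
Taxable value = $535,620 − $90,000 − $116,000 = $329,620
City of Pellston: $329,620 × 0.00395 = $1,301.999
Water District: $329,620 × 0.00462 = $1,522.8444
Marlowe Township: $329,620 × 0.00204 = $672.4248
Total = $3,497.2682

$3,497.27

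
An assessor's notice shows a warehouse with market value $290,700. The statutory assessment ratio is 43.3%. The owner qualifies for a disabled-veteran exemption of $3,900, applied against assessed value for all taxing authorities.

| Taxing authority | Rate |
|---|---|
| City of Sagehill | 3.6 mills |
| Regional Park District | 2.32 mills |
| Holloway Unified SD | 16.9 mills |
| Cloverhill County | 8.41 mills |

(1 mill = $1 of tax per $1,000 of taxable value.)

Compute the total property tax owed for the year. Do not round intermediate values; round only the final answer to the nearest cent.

$3,809.22

Assessed value = $290,700 × 0.433 = $125,873.1
Taxable value = $125,873.1 − $3,900 = $121,973.1
City of Sagehill: $121,973.1 × 0.0036 = $439.10316
Regional Park District: $121,973.1 × 0.00232 = $282.977592
Holloway Unified SD: $121,973.1 × 0.0169 = $2,061.34539
Cloverhill County: $121,973.1 × 0.00841 = $1,025.793771
Total = $439.10316 + $282.977592 + $2,061.34539 + $1,025.793771 = $3,809.219913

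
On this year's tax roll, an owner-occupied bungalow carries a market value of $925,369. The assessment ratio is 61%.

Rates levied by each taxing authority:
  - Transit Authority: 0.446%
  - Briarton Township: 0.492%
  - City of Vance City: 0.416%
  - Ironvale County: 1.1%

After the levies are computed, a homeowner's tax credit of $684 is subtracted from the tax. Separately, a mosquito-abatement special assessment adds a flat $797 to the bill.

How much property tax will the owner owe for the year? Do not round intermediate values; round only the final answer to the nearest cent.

$13,965.22

Assessed value = $925,369 × 0.61 = $564,475.09
Transit Authority: $564,475.09 × 0.00446 = $2,517.5589014
Briarton Township: $564,475.09 × 0.00492 = $2,777.2174428
City of Vance City: $564,475.09 × 0.00416 = $2,348.2163744
Ironvale County: $564,475.09 × 0.011 = $6,209.22599
Levies subtotal = $13,852.2187086
After credit = $13,852.2187086 − $684 = $13,168.2187086
Total = $13,168.2187086 + $797 = $13,965.2187086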